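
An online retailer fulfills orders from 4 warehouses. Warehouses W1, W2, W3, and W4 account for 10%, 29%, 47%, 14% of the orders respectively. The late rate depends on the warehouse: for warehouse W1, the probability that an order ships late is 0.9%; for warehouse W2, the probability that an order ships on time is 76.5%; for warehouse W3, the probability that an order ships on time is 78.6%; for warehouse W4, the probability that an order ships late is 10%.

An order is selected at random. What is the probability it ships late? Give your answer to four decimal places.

P(L|W2) = 1 − 0.765 = 0.235.
P(L|W3) = 1 − 0.786 = 0.214.
P(L) = P(L|W1)·P(W1) + P(L|W2)·P(W2) + P(L|W3)·P(W3) + P(L|W4)·P(W4)
      = 0.009·0.1 + 0.235·0.29 + 0.214·0.47 + 0.1·0.14
      = 0.0009 + 0.06815 + 0.10058 + 0.014 = 0.18363

0.1836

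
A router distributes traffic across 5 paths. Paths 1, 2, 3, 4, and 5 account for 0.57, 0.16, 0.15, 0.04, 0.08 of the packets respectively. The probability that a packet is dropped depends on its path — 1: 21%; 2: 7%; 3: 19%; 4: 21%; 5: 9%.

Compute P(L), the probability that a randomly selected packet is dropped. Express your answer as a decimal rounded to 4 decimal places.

Summing over the partition,
P(L) = P(L|1)·P(1) + P(L|2)·P(2) + P(L|3)·P(3) + P(L|4)·P(4) + P(L|5)·P(5)
      = 0.21·0.57 + 0.07·0.16 + 0.19·0.15 + 0.21·0.04 + 0.09·0.08
      = 0.1197 + 0.0112 + 0.0285 + 0.0084 + 0.0072 = 0.175

P(L) ≈ 0.1750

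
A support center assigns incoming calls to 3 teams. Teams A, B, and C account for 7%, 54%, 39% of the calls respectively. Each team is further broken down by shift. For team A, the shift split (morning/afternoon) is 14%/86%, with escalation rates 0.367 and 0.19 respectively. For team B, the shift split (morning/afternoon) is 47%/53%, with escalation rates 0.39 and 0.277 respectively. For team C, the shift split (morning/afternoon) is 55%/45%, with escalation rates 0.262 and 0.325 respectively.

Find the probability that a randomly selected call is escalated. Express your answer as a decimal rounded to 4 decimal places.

0.3065

P(E|A) = 0.14·0.367 + 0.86·0.19 = 0.05138 + 0.1634 = 0.21478
P(E|B) = 0.47·0.39 + 0.53·0.277 = 0.1833 + 0.14681 = 0.33011
P(E|C) = 0.55·0.262 + 0.45·0.325 = 0.1441 + 0.14625 = 0.29035
By total probability over the outer partition,
P(E) = 0.07·0.21478 + 0.54·0.33011 + 0.39·0.29035
      = 0.0150346 + 0.1782594 + 0.1132365 = 0.3065305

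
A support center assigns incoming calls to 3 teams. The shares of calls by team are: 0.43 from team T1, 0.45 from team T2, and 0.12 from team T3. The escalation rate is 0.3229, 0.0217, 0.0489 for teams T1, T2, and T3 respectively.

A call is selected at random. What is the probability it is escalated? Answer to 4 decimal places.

Using total probability over the partition,
P(E) = P(E|T1)·P(T1) + P(E|T2)·P(T2) + P(E|T3)·P(T3)
      = 0.3229·0.43 + 0.0217·0.45 + 0.0489·0.12
      = 0.138847 + 0.009765 + 0.005868 = 0.15448

P(E) ≈ 0.1545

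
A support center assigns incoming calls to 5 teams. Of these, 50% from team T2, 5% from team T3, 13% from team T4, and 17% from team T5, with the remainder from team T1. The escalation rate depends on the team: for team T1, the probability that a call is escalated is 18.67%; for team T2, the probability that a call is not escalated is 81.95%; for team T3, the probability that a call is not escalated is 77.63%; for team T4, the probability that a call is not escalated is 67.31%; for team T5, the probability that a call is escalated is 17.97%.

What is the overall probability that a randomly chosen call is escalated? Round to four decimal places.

P(E) ≈ 0.2025

P(T1) = 1 − (0.5 + 0.05 + 0.13 + 0.17) = 0.15.
P(E|T2) = 1 − 0.8195 = 0.1805.
P(E|T3) = 1 − 0.7763 = 0.2237.
P(E|T4) = 1 − 0.6731 = 0.3269.
P(E) = P(E|T1)·P(T1) + P(E|T2)·P(T2) + P(E|T3)·P(T3) + P(E|T4)·P(T4) + P(E|T5)·P(T5)
      = 0.1867·0.15 + 0.1805·0.5 + 0.2237·0.05 + 0.3269·0.13 + 0.1797·0.17
      = 0.028005 + 0.09025 + 0.011185 + 0.042497 + 0.030549 = 0.202486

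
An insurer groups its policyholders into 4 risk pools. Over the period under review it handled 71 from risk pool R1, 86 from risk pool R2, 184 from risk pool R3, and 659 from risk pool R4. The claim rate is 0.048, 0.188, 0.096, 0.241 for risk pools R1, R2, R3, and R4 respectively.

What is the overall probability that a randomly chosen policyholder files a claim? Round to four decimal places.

Total: 71 + 86 + 184 + 659 = 1000.
P(R1) = 71/1000 = 0.071. P(R2) = 86/1000 = 0.086. P(R3) = 184/1000 = 0.184. P(R4) = 659/1000 = 0.659.
Summing over the partition,
P(C) = P(C|R1)·P(R1) + P(C|R2)·P(R2) + P(C|R3)·P(R3) + P(C|R4)·P(R4)
      = 0.048·0.071 + 0.188·0.086 + 0.096·0.184 + 0.241·0.659
      = 0.003408 + 0.016168 + 0.017664 + 0.158819 = 0.196059

P(C) ≈ 0.1961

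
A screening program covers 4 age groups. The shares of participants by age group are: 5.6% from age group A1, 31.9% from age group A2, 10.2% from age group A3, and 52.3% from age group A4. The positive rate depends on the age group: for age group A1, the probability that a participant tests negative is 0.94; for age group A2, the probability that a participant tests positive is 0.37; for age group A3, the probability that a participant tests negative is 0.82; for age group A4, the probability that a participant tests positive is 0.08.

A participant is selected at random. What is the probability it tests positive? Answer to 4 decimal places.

0.1816

P(T|A1) = 1 − 0.94 = 0.06.
P(T|A3) = 1 − 0.82 = 0.18.
Using total probability over the partition,
P(T) = P(T|A1)·P(A1) + P(T|A2)·P(A2) + P(T|A3)·P(A3) + P(T|A4)·P(A4)
      = 0.06·0.056 + 0.37·0.319 + 0.18·0.102 + 0.08·0.523
      = 0.00336 + 0.11803 + 0.01836 + 0.04184 = 0.18159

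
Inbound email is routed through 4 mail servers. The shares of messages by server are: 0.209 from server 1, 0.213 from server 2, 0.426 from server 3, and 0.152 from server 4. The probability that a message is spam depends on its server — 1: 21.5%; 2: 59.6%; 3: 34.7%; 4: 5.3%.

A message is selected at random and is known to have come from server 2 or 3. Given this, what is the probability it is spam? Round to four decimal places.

Let J = {2, 3}.
P(J) = 0.213 + 0.426 = 0.639.
P(S ∩ J) = 0.596·0.213 + 0.347·0.426 = 0.126948 + 0.147822 = 0.27477.
P(S | J) = 0.27477 / 0.639 = 0.430000…

P(S|J) ≈ 0.4300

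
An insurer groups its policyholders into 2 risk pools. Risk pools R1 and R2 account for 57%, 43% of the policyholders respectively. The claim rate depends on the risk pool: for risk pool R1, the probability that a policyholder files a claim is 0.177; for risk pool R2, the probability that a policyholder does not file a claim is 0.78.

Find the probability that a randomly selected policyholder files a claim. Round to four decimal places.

P(C|R2) = 1 − 0.78 = 0.22.
Summing over the partition,
P(C) = P(C|R1)·P(R1) + P(C|R2)·P(R2)
      = 0.177·0.57 + 0.22·0.43
      = 0.10089 + 0.0946 = 0.19549

P(C) ≈ 0.1955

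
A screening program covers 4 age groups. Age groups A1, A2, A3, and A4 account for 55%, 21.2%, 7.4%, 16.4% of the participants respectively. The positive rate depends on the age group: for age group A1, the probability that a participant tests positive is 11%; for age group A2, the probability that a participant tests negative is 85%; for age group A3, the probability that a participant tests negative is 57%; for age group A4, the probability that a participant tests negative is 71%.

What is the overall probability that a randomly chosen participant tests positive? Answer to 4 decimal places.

0.1717

P(T|A2) = 1 − 0.85 = 0.15.
P(T|A3) = 1 − 0.57 = 0.43.
P(T|A4) = 1 − 0.71 = 0.29.
By the law of total probability,
P(T) = P(T|A1)·P(A1) + P(T|A2)·P(A2) + P(T|A3)·P(A3) + P(T|A4)·P(A4)
      = 0.11·0.55 + 0.15·0.212 + 0.43·0.074 + 0.29·0.164
      = 0.0605 + 0.0318 + 0.03182 + 0.04756 = 0.17168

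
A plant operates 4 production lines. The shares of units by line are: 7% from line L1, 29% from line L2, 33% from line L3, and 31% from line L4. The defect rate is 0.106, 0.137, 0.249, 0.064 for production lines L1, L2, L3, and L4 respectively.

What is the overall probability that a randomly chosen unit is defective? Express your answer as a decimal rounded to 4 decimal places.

P(D) = P(D|L1)·P(L1) + P(D|L2)·P(L2) + P(D|L3)·P(L3) + P(D|L4)·P(L4)
      = 0.106·0.07 + 0.137·0.29 + 0.249·0.33 + 0.064·0.31
      = 0.00742 + 0.03973 + 0.08217 + 0.01984 = 0.14916

0.1492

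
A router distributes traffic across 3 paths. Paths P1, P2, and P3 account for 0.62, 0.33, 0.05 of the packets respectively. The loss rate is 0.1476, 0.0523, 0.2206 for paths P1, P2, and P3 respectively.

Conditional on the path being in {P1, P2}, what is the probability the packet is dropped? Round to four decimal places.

P(L|S) ≈ 0.1145

Let S = {P1, P2}.
P(S) = 0.62 + 0.33 = 0.95.
P(L ∩ S) = 0.1476·0.62 + 0.0523·0.33 = 0.091512 + 0.017259 = 0.108771.
P(L | S) = 0.108771 / 0.95 = 0.114496…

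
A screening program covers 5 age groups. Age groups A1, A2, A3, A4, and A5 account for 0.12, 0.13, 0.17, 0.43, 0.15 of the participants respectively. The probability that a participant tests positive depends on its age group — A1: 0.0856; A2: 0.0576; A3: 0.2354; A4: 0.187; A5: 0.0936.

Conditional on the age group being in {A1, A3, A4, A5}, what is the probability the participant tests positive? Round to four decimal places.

Let S = {A1, A3, A4, A5}.
P(S) = 0.12 + 0.17 + 0.43 + 0.15 = 0.87.
P(T ∩ S) = 0.0856·0.12 + 0.2354·0.17 + 0.187·0.43 + 0.0936·0.15 = 0.010272 + 0.040018 + 0.08041 + 0.01404 = 0.14474.
P(T | S) = 0.14474 / 0.87 = 0.166368…

0.1664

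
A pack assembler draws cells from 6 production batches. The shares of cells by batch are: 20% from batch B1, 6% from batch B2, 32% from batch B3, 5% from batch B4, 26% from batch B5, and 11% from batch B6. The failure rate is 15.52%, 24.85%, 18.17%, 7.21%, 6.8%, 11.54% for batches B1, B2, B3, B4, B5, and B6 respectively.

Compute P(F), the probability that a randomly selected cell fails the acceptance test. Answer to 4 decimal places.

0.1381

Using total probability over the partition,
P(F) = P(F|B1)·P(B1) + P(F|B2)·P(B2) + P(F|B3)·P(B3) + P(F|B4)·P(B4) + P(F|B5)·P(B5) + P(F|B6)·P(B6)
      = 0.1552·0.2 + 0.2485·0.06 + 0.1817·0.32 + 0.0721·0.05 + 0.068·0.26 + 0.1154·0.11
      = 0.03104 + 0.01491 + 0.058144 + 0.003605 + 0.01768 + 0.012694 = 0.138073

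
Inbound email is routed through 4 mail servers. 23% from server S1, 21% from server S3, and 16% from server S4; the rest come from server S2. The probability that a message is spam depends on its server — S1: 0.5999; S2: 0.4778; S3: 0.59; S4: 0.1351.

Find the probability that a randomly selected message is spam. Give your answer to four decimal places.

P(S2) = 1 − (0.23 + 0.21 + 0.16) = 0.4.
By the law of total probability,
P(S) = P(S|S1)·P(S1) + P(S|S2)·P(S2) + P(S|S3)·P(S3) + P(S|S4)·P(S4)
      = 0.5999·0.23 + 0.4778·0.4 + 0.59·0.21 + 0.1351·0.16
      = 0.137977 + 0.19112 + 0.1239 + 0.021616 = 0.474613

0.4746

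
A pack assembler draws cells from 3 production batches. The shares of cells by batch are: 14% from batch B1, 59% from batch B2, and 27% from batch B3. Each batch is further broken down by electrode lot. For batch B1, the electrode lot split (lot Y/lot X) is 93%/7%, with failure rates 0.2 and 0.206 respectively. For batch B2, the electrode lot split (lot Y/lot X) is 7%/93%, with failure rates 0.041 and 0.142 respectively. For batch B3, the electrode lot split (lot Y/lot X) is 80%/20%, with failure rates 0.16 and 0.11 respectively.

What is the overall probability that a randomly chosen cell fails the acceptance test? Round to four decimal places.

P(F|B1) = 0.93·0.2 + 0.07·0.206 = 0.186 + 0.01442 = 0.20042
P(F|B2) = 0.07·0.041 + 0.93·0.142 = 0.00287 + 0.13206 = 0.13493
P(F|B3) = 0.8·0.16 + 0.2·0.11 = 0.128 + 0.022 = 0.15
Then overall,
P(F) = 0.14·0.20042 + 0.59·0.13493 + 0.27·0.15
      = 0.0280588 + 0.0796087 + 0.0405 = 0.1481675

0.1482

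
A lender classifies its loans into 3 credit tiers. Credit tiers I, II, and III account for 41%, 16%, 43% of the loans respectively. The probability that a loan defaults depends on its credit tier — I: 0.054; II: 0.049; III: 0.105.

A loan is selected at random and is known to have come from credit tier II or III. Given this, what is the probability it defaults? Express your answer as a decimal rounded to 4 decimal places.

Let S = {II, III}.
P(S) = 0.16 + 0.43 = 0.59.
P(D ∩ S) = 0.049·0.16 + 0.105·0.43 = 0.00784 + 0.04515 = 0.05299.
P(D | S) = 0.05299 / 0.59 = 0.089814…

P(D|S) ≈ 0.0898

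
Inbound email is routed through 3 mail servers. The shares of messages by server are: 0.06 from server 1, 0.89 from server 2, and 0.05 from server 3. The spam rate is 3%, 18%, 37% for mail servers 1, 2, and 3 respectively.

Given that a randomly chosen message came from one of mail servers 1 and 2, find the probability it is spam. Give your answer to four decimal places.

P(S|J) ≈ 0.1705

Let J = {1, 2}.
P(J) = 0.06 + 0.89 = 0.95.
P(S ∩ J) = 0.03·0.06 + 0.18·0.89 = 0.0018 + 0.1602 = 0.162.
P(S | J) = 0.162 / 0.95 = 0.170526…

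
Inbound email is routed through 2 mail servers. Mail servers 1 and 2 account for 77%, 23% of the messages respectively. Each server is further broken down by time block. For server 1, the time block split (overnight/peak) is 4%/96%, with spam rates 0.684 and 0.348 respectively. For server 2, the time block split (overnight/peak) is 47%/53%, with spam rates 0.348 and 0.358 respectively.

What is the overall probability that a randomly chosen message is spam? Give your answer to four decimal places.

0.3596

P(S|1) = 0.04·0.684 + 0.96·0.348 = 0.02736 + 0.33408 = 0.36144
P(S|2) = 0.47·0.348 + 0.53·0.358 = 0.16356 + 0.18974 = 0.3533
Then overall,
P(S) = 0.77·0.36144 + 0.23·0.3533
      = 0.2783088 + 0.081259 = 0.3595678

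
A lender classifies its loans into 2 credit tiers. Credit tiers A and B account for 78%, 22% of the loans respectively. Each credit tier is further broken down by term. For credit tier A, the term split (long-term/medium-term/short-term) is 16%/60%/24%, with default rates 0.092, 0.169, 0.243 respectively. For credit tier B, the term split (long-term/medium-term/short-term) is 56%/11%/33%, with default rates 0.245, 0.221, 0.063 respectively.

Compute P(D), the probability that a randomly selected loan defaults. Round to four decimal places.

P(D|A) = 0.16·0.092 + 0.6·0.169 + 0.24·0.243 = 0.01472 + 0.1014 + 0.05832 = 0.17444
P(D|B) = 0.56·0.245 + 0.11·0.221 + 0.33·0.063 = 0.1372 + 0.02431 + 0.02079 = 0.1823
Then overall,
P(D) = 0.78·0.17444 + 0.22·0.1823
      = 0.1360632 + 0.040106 = 0.1761692

P(D) ≈ 0.1762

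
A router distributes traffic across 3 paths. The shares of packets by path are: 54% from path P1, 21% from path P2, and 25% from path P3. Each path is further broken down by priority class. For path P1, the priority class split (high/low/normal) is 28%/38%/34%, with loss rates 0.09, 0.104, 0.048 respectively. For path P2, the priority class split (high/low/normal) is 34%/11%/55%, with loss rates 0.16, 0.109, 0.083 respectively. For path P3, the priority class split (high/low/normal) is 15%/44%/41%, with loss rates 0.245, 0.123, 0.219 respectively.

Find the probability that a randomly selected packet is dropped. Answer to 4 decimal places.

P(L|P1) = 0.28·0.09 + 0.38·0.104 + 0.34·0.048 = 0.0252 + 0.03952 + 0.01632 = 0.08104
P(L|P2) = 0.34·0.16 + 0.11·0.109 + 0.55·0.083 = 0.0544 + 0.01199 + 0.04565 = 0.11204
P(L|P3) = 0.15·0.245 + 0.44·0.123 + 0.41·0.219 = 0.03675 + 0.05412 + 0.08979 = 0.18066
By total probability over the outer partition,
P(L) = 0.54·0.08104 + 0.21·0.11204 + 0.25·0.18066
      = 0.0437616 + 0.0235284 + 0.045165 = 0.112455

0.1125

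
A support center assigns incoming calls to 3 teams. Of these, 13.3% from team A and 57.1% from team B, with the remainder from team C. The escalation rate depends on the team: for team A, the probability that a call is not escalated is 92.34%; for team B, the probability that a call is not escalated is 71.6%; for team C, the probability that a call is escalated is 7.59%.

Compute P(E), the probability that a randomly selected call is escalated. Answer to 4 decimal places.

0.1948

P(C) = 1 − (0.133 + 0.571) = 0.296.
P(E|A) = 1 − 0.9234 = 0.0766.
P(E|B) = 1 − 0.716 = 0.284.
P(E) = P(E|A)·P(A) + P(E|B)·P(B) + P(E|C)·P(C)
      = 0.0766·0.133 + 0.284·0.571 + 0.0759·0.296
      = 0.0101878 + 0.162164 + 0.0224664 = 0.1948182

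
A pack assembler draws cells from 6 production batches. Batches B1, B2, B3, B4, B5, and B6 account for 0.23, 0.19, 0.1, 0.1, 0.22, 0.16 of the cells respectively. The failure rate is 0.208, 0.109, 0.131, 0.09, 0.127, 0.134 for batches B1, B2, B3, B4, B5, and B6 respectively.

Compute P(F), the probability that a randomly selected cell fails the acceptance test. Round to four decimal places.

P(F) ≈ 0.1400

P(F) = P(F|B1)·P(B1) + P(F|B2)·P(B2) + P(F|B3)·P(B3) + P(F|B4)·P(B4) + P(F|B5)·P(B5) + P(F|B6)·P(B6)
      = 0.208·0.23 + 0.109·0.19 + 0.131·0.1 + 0.09·0.1 + 0.127·0.22 + 0.134·0.16
      = 0.04784 + 0.02071 + 0.0131 + 0.009 + 0.02794 + 0.02144 = 0.14003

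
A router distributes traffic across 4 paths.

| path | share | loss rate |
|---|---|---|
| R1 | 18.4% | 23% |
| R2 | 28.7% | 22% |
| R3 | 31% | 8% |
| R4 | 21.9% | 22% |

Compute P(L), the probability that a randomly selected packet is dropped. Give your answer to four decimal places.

P(L) = P(L|R1)·P(R1) + P(L|R2)·P(R2) + P(L|R3)·P(R3) + P(L|R4)·P(R4)
      = 0.23·0.184 + 0.22·0.287 + 0.08·0.31 + 0.22·0.219
      = 0.04232 + 0.06314 + 0.0248 + 0.04818 = 0.17844

0.1784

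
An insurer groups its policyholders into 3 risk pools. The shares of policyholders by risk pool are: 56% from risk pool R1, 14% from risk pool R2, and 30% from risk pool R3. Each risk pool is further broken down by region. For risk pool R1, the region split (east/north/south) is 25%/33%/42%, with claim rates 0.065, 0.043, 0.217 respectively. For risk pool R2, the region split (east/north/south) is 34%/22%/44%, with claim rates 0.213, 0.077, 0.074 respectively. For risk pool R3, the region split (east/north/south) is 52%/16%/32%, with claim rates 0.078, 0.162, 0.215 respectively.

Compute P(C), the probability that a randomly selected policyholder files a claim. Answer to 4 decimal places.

0.1257

P(C|R1) = 0.25·0.065 + 0.33·0.043 + 0.42·0.217 = 0.01625 + 0.01419 + 0.09114 = 0.12158
P(C|R2) = 0.34·0.213 + 0.22·0.077 + 0.44·0.074 = 0.07242 + 0.01694 + 0.03256 = 0.12192
P(C|R3) = 0.52·0.078 + 0.16·0.162 + 0.32·0.215 = 0.04056 + 0.02592 + 0.0688 = 0.13528
Then overall,
P(C) = 0.56·0.12158 + 0.14·0.12192 + 0.3·0.13528
      = 0.0680848 + 0.0170688 + 0.040584 = 0.1257376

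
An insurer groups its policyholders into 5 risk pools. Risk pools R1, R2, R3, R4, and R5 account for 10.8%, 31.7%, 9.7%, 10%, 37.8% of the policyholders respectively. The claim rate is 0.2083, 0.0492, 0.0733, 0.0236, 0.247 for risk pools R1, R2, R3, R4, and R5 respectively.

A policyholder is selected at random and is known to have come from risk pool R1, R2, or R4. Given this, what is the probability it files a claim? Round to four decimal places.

Let S = {R1, R2, R4}.
P(S) = 0.108 + 0.317 + 0.1 = 0.525.
P(C ∩ S) = 0.2083·0.108 + 0.0492·0.317 + 0.0236·0.1 = 0.0224964 + 0.0155964 + 0.00236 = 0.0404528.
P(C | S) = 0.0404528 / 0.525 = 0.077053…

P(C|S) ≈ 0.0771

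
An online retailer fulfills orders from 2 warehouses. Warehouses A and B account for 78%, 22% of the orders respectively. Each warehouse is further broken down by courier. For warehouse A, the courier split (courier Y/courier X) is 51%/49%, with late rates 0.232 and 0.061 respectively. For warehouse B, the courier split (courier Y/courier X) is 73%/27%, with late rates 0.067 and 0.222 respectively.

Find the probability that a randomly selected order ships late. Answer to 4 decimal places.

P(L|A) = 0.51·0.232 + 0.49·0.061 = 0.11832 + 0.02989 = 0.14821
P(L|B) = 0.73·0.067 + 0.27·0.222 = 0.04891 + 0.05994 = 0.10885
By total probability over the outer partition,
P(L) = 0.78·0.14821 + 0.22·0.10885
      = 0.1156038 + 0.023947 = 0.1395508

0.1396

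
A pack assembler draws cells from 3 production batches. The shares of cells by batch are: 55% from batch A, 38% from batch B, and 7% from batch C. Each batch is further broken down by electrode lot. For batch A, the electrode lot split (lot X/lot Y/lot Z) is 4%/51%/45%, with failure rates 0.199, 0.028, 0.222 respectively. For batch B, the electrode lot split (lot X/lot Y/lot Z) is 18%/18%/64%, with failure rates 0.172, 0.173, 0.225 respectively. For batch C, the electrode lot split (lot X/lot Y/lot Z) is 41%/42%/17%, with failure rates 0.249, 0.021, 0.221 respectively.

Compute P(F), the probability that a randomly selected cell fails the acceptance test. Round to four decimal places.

0.1559

P(F|A) = 0.04·0.199 + 0.51·0.028 + 0.45·0.222 = 0.00796 + 0.01428 + 0.0999 = 0.12214
P(F|B) = 0.18·0.172 + 0.18·0.173 + 0.64·0.225 = 0.03096 + 0.03114 + 0.144 = 0.2061
P(F|C) = 0.41·0.249 + 0.42·0.021 + 0.17·0.221 = 0.10209 + 0.00882 + 0.03757 = 0.14848
By total probability over the outer partition,
P(F) = 0.55·0.12214 + 0.38·0.2061 + 0.07·0.14848
      = 0.067177 + 0.078318 + 0.0103936 = 0.1558886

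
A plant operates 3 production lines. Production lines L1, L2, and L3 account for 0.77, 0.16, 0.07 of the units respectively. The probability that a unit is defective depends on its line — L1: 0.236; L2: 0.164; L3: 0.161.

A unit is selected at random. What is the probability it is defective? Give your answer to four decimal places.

P(D) ≈ 0.2192

By the law of total probability,
P(D) = P(D|L1)·P(L1) + P(D|L2)·P(L2) + P(D|L3)·P(L3)
      = 0.236·0.77 + 0.164·0.16 + 0.161·0.07
      = 0.18172 + 0.02624 + 0.01127 = 0.21923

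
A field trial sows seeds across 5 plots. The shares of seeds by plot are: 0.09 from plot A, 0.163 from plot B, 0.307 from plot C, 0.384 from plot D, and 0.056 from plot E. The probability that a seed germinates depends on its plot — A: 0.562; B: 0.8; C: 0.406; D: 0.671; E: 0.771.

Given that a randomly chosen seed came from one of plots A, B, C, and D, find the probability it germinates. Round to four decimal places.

Let S = {A, B, C, D}.
P(S) = 0.09 + 0.163 + 0.307 + 0.384 = 0.944.
P(G ∩ S) = 0.562·0.09 + 0.8·0.163 + 0.406·0.307 + 0.671·0.384 = 0.05058 + 0.1304 + 0.124642 + 0.257664 = 0.563286.
P(G | S) = 0.563286 / 0.944 = 0.596701…

0.5967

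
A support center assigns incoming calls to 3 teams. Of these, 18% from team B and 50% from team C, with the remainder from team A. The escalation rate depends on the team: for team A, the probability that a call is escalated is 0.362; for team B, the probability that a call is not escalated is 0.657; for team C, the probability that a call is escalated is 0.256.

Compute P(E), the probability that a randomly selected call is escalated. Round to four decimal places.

P(A) = 1 − (0.18 + 0.5) = 0.32.
P(E|B) = 1 − 0.657 = 0.343.
By the law of total probability,
P(E) = P(E|A)·P(A) + P(E|B)·P(B) + P(E|C)·P(C)
      = 0.362·0.32 + 0.343·0.18 + 0.256·0.5
      = 0.11584 + 0.06174 + 0.128 = 0.30558

P(E) ≈ 0.3056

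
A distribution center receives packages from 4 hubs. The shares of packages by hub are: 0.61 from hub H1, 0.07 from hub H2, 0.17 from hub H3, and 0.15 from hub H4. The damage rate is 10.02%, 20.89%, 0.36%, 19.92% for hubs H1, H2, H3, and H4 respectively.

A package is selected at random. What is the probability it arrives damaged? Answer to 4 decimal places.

Summing over the partition,
P(D) = P(D|H1)·P(H1) + P(D|H2)·P(H2) + P(D|H3)·P(H3) + P(D|H4)·P(H4)
      = 0.1002·0.61 + 0.2089·0.07 + 0.0036·0.17 + 0.1992·0.15
      = 0.061122 + 0.014623 + 0.000612 + 0.02988 = 0.106237

0.1062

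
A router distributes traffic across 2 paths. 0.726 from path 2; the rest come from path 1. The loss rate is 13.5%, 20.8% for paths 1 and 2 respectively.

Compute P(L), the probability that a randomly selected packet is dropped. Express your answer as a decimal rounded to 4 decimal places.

0.1880

P(1) = 1 − (0.726) = 0.274.
P(L) = P(L|1)·P(1) + P(L|2)·P(2)
      = 0.135·0.274 + 0.208·0.726
      = 0.03699 + 0.151008 = 0.187998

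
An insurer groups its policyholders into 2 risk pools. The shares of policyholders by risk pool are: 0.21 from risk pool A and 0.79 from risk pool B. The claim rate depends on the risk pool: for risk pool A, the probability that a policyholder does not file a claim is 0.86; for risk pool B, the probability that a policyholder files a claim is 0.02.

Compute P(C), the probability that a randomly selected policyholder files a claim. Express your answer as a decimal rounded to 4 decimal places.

P(C|A) = 1 − 0.86 = 0.14.
By the law of total probability,
P(C) = P(C|A)·P(A) + P(C|B)·P(B)
      = 0.14·0.21 + 0.02·0.79
      = 0.0294 + 0.0158 = 0.0452

P(C) ≈ 0.0452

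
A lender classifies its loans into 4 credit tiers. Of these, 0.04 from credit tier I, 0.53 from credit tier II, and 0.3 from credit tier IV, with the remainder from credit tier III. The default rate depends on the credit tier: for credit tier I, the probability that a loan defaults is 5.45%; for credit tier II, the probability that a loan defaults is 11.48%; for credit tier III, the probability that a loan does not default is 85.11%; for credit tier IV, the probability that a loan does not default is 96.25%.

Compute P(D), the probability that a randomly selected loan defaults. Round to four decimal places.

P(III) = 1 − (0.04 + 0.53 + 0.3) = 0.13.
P(D|III) = 1 − 0.8511 = 0.1489.
P(D|IV) = 1 − 0.9625 = 0.0375.
By the law of total probability,
P(D) = P(D|I)·P(I) + P(D|II)·P(II) + P(D|III)·P(III) + P(D|IV)·P(IV)
      = 0.0545·0.04 + 0.1148·0.53 + 0.1489·0.13 + 0.0375·0.3
      = 0.00218 + 0.060844 + 0.019357 + 0.01125 = 0.093631

0.0936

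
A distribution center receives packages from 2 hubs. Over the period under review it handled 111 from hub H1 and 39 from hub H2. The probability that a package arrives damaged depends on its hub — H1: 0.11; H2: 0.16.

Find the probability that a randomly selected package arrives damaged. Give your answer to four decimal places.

Total: 111 + 39 = 150.
P(H1) = 111/150 = 0.74. P(H2) = 39/150 = 0.26.
P(D) = P(D|H1)·P(H1) + P(D|H2)·P(H2)
      = 0.11·0.74 + 0.16·0.26
      = 0.0814 + 0.0416 = 0.123

0.1230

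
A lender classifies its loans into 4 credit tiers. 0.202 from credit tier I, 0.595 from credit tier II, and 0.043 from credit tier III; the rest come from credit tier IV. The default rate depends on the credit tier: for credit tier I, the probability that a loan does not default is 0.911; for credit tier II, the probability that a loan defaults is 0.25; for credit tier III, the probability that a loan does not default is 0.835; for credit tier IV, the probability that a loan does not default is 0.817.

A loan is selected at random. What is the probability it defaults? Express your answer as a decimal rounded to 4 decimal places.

P(D) ≈ 0.2031

P(IV) = 1 − (0.202 + 0.595 + 0.043) = 0.16.
P(D|I) = 1 − 0.911 = 0.089.
P(D|III) = 1 − 0.835 = 0.165.
P(D|IV) = 1 − 0.817 = 0.183.
Using total probability over the partition,
P(D) = P(D|I)·P(I) + P(D|II)·P(II) + P(D|III)·P(III) + P(D|IV)·P(IV)
      = 0.089·0.202 + 0.25·0.595 + 0.165·0.043 + 0.183·0.16
      = 0.017978 + 0.14875 + 0.007095 + 0.02928 = 0.203103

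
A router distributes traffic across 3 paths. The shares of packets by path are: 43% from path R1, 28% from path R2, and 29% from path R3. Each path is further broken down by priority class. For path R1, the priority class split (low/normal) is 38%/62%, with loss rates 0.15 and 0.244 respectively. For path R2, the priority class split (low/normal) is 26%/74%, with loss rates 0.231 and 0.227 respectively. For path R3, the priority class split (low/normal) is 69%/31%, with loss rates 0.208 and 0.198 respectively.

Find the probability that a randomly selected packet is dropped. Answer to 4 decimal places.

0.2128

P(L|R1) = 0.38·0.15 + 0.62·0.244 = 0.057 + 0.15128 = 0.20828
P(L|R2) = 0.26·0.231 + 0.74·0.227 = 0.06006 + 0.16798 = 0.22804
P(L|R3) = 0.69·0.208 + 0.31·0.198 = 0.14352 + 0.06138 = 0.2049
By total probability over the outer partition,
P(L) = 0.43·0.20828 + 0.28·0.22804 + 0.29·0.2049
      = 0.0895604 + 0.0638512 + 0.059421 = 0.2128326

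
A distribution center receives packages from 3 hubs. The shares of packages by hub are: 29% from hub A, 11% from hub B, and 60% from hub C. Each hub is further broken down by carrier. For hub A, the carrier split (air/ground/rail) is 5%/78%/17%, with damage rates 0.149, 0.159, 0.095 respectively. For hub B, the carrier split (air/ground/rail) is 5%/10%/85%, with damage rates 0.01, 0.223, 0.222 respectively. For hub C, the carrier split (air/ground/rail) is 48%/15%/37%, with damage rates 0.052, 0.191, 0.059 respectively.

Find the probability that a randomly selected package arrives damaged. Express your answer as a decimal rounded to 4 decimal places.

P(D|A) = 0.05·0.149 + 0.78·0.159 + 0.17·0.095 = 0.00745 + 0.12402 + 0.01615 = 0.14762
P(D|B) = 0.05·0.01 + 0.1·0.223 + 0.85·0.222 = 0.0005 + 0.0223 + 0.1887 = 0.2115
P(D|C) = 0.48·0.052 + 0.15·0.191 + 0.37·0.059 = 0.02496 + 0.02865 + 0.02183 = 0.07544
Then overall,
P(D) = 0.29·0.14762 + 0.11·0.2115 + 0.6·0.07544
      = 0.0428098 + 0.023265 + 0.045264 = 0.1113388

0.1113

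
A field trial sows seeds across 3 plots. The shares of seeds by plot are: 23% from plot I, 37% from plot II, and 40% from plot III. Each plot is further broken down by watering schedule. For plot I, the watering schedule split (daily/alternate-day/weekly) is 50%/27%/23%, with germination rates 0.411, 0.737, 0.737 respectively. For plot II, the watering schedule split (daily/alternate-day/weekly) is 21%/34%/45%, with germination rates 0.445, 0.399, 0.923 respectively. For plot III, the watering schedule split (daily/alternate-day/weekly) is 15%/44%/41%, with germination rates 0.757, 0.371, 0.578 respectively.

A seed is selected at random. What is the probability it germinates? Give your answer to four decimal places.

0.5760

P(G|I) = 0.5·0.411 + 0.27·0.737 + 0.23·0.737 = 0.2055 + 0.19899 + 0.16951 = 0.574
P(G|II) = 0.21·0.445 + 0.34·0.399 + 0.45·0.923 = 0.09345 + 0.13566 + 0.41535 = 0.64446
P(G|III) = 0.15·0.757 + 0.44·0.371 + 0.41·0.578 = 0.11355 + 0.16324 + 0.23698 = 0.51377
Then overall,
P(G) = 0.23·0.574 + 0.37·0.64446 + 0.4·0.51377
      = 0.13202 + 0.2384502 + 0.205508 = 0.5759782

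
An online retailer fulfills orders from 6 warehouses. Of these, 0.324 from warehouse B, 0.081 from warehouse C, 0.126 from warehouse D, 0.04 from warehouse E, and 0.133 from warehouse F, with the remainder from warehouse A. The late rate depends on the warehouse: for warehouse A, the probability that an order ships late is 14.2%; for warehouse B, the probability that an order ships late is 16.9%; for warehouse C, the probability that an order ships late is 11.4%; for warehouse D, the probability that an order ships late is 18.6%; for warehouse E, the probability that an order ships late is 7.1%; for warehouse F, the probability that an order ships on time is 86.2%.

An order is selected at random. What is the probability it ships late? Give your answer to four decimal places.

0.1507

P(A) = 1 − (0.324 + 0.081 + 0.126 + 0.04 + 0.133) = 0.296.
P(L|F) = 1 − 0.862 = 0.138.
P(L) = P(L|A)·P(A) + P(L|B)·P(B) + P(L|C)·P(C) + P(L|D)·P(D) + P(L|E)·P(E) + P(L|F)·P(F)
      = 0.142·0.296 + 0.169·0.324 + 0.114·0.081 + 0.186·0.126 + 0.071·0.04 + 0.138·0.133
      = 0.042032 + 0.054756 + 0.009234 + 0.023436 + 0.00284 + 0.018354 = 0.150652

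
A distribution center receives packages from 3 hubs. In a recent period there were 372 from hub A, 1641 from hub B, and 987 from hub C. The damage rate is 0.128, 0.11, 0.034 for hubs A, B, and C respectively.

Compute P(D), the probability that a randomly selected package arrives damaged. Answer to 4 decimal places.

P(D) ≈ 0.0872

Total: 372 + 1641 + 987 = 3000.
P(A) = 372/3000 = 0.124. P(B) = 1641/3000 = 0.547. P(C) = 987/3000 = 0.329.
P(D) = P(D|A)·P(A) + P(D|B)·P(B) + P(D|C)·P(C)
      = 0.128·0.124 + 0.11·0.547 + 0.034·0.329
      = 0.015872 + 0.06017 + 0.011186 = 0.087228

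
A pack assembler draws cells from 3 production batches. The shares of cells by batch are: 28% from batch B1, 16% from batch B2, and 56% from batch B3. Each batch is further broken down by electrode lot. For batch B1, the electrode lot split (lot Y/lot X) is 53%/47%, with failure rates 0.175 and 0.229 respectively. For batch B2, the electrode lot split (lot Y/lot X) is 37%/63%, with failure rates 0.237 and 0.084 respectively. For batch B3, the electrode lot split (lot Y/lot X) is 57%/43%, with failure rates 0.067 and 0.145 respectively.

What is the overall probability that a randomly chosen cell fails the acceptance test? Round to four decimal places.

P(F) ≈ 0.1349

P(F|B1) = 0.53·0.175 + 0.47·0.229 = 0.09275 + 0.10763 = 0.20038
P(F|B2) = 0.37·0.237 + 0.63·0.084 = 0.08769 + 0.05292 = 0.14061
P(F|B3) = 0.57·0.067 + 0.43·0.145 = 0.03819 + 0.06235 = 0.10054
Then overall,
P(F) = 0.28·0.20038 + 0.16·0.14061 + 0.56·0.10054
      = 0.0561064 + 0.0224976 + 0.0563024 = 0.1349064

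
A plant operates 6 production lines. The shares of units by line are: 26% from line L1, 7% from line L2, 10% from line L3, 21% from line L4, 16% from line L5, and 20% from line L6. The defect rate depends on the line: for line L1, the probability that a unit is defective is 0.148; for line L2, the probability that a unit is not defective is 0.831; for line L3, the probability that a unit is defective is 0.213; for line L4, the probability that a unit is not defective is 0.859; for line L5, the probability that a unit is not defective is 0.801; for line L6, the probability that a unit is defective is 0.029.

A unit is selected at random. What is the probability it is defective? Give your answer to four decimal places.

P(D|L2) = 1 − 0.831 = 0.169.
P(D|L4) = 1 − 0.859 = 0.141.
P(D|L5) = 1 − 0.801 = 0.199.
P(D) = P(D|L1)·P(L1) + P(D|L2)·P(L2) + P(D|L3)·P(L3) + P(D|L4)·P(L4) + P(D|L5)·P(L5) + P(D|L6)·P(L6)
      = 0.148·0.26 + 0.169·0.07 + 0.213·0.1 + 0.141·0.21 + 0.199·0.16 + 0.029·0.2
      = 0.03848 + 0.01183 + 0.0213 + 0.02961 + 0.03184 + 0.0058 = 0.13886

P(D) ≈ 0.1389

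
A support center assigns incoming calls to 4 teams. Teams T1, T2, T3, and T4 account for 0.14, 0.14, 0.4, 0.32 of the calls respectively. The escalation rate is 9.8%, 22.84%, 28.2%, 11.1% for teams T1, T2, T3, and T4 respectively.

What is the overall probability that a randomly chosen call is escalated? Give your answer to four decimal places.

0.1940

P(E) = P(E|T1)·P(T1) + P(E|T2)·P(T2) + P(E|T3)·P(T3) + P(E|T4)·P(T4)
      = 0.098·0.14 + 0.2284·0.14 + 0.282·0.4 + 0.111·0.32
      = 0.01372 + 0.031976 + 0.1128 + 0.03552 = 0.194016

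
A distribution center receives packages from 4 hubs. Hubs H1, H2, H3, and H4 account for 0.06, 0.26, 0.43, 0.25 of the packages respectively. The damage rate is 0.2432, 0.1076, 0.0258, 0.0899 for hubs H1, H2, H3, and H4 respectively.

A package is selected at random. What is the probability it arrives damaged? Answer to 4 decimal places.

P(D) = P(D|H1)·P(H1) + P(D|H2)·P(H2) + P(D|H3)·P(H3) + P(D|H4)·P(H4)
      = 0.2432·0.06 + 0.1076·0.26 + 0.0258·0.43 + 0.0899·0.25
      = 0.014592 + 0.027976 + 0.011094 + 0.022475 = 0.076137

0.0761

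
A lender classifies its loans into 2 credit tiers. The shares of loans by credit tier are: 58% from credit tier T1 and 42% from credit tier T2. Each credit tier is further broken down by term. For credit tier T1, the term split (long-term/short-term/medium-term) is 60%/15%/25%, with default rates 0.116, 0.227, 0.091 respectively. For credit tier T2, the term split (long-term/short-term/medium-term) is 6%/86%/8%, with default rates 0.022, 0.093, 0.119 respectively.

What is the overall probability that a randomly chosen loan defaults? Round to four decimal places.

0.1115

P(D|T1) = 0.6·0.116 + 0.15·0.227 + 0.25·0.091 = 0.0696 + 0.03405 + 0.02275 = 0.1264
P(D|T2) = 0.06·0.022 + 0.86·0.093 + 0.08·0.119 = 0.00132 + 0.07998 + 0.00952 = 0.09082
By total probability over the outer partition,
P(D) = 0.58·0.1264 + 0.42·0.09082
      = 0.073312 + 0.0381444 = 0.1114564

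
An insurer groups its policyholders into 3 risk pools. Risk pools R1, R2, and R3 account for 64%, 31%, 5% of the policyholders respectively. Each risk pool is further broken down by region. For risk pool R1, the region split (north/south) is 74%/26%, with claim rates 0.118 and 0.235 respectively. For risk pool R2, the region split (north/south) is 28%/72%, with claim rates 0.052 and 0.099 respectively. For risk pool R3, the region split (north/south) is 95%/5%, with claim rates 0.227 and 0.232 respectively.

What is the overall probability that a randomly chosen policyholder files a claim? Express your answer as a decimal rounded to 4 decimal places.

0.1330

P(C|R1) = 0.74·0.118 + 0.26·0.235 = 0.08732 + 0.0611 = 0.14842
P(C|R2) = 0.28·0.052 + 0.72·0.099 = 0.01456 + 0.07128 = 0.08584
P(C|R3) = 0.95·0.227 + 0.05·0.232 = 0.21565 + 0.0116 = 0.22725
By total probability over the outer partition,
P(C) = 0.64·0.14842 + 0.31·0.08584 + 0.05·0.22725
      = 0.0949888 + 0.0266104 + 0.0113625 = 0.1329617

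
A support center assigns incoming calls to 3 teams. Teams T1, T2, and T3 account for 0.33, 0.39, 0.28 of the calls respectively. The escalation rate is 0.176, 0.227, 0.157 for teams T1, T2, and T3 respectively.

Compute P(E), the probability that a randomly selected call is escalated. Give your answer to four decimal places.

Using total probability over the partition,
P(E) = P(E|T1)·P(T1) + P(E|T2)·P(T2) + P(E|T3)·P(T3)
      = 0.176·0.33 + 0.227·0.39 + 0.157·0.28
      = 0.05808 + 0.08853 + 0.04396 = 0.19057

0.1906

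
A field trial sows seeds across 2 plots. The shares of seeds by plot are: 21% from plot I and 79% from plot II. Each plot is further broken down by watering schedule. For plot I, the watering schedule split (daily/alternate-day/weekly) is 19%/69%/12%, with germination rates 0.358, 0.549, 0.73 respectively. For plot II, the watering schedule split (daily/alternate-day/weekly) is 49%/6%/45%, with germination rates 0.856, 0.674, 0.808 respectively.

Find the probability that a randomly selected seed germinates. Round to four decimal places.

P(G|I) = 0.19·0.358 + 0.69·0.549 + 0.12·0.73 = 0.06802 + 0.37881 + 0.0876 = 0.53443
P(G|II) = 0.49·0.856 + 0.06·0.674 + 0.45·0.808 = 0.41944 + 0.04044 + 0.3636 = 0.82348
By total probability over the outer partition,
P(G) = 0.21·0.53443 + 0.79·0.82348
      = 0.1122303 + 0.6505492 = 0.7627795

0.7628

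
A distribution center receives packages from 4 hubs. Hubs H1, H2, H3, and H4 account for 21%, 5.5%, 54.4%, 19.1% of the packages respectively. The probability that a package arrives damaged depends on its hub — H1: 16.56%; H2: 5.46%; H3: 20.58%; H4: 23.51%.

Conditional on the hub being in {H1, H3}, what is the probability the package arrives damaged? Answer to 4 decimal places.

P(D|S) ≈ 0.1946

Let S = {H1, H3}.
P(S) = 0.21 + 0.544 = 0.754.
P(D ∩ S) = 0.1656·0.21 + 0.2058·0.544 = 0.034776 + 0.1119552 = 0.1467312.
P(D | S) = 0.1467312 / 0.754 = 0.194604…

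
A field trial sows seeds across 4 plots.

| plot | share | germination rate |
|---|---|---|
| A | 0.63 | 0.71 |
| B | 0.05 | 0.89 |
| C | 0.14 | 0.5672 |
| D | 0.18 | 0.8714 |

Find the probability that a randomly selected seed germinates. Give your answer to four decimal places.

0.7281

By the law of total probability,
P(G) = P(G|A)·P(A) + P(G|B)·P(B) + P(G|C)·P(C) + P(G|D)·P(D)
      = 0.71·0.63 + 0.89·0.05 + 0.5672·0.14 + 0.8714·0.18
      = 0.4473 + 0.0445 + 0.079408 + 0.156852 = 0.72806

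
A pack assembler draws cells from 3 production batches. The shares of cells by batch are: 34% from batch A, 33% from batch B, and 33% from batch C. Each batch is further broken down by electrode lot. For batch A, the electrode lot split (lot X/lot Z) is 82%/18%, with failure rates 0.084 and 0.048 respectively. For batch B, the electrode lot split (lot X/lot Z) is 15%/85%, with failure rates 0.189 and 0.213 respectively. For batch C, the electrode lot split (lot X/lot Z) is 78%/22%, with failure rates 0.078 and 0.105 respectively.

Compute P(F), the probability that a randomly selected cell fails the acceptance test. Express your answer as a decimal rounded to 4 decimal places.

P(F|A) = 0.82·0.084 + 0.18·0.048 = 0.06888 + 0.00864 = 0.07752
P(F|B) = 0.15·0.189 + 0.85·0.213 = 0.02835 + 0.18105 = 0.2094
P(F|C) = 0.78·0.078 + 0.22·0.105 = 0.06084 + 0.0231 = 0.08394
Then overall,
P(F) = 0.34·0.07752 + 0.33·0.2094 + 0.33·0.08394
      = 0.0263568 + 0.069102 + 0.0277002 = 0.123159

P(F) ≈ 0.1232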